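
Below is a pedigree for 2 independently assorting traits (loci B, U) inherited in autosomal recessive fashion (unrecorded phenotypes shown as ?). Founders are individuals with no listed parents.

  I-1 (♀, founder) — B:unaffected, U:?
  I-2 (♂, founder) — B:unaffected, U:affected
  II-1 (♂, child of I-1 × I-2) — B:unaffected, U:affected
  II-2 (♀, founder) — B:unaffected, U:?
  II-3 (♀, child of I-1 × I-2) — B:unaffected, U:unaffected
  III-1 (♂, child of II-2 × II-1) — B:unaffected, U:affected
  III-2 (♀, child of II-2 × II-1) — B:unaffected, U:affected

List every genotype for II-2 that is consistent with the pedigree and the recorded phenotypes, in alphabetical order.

B/I-1 un ·: BB|Bb
B/I-2 un ·: BB|Bb
B/II-1 un I-1×I-2: BB|Bb
B/II-2 un ·: BB|Bb
B/II-3 un I-1×I-2: BB|Bb
B/III-1 un II-2×II-1: BB|Bb
B/III-2 un II-2×II-1: BB|Bb
⇒ B over [I-1,I-2,II-1,II-2,II-3,III-1,III-2]: 83 consistent
U/I-1 ? ·: Uu
U/I-2 aff ·: uu
U/II-1 aff I-1×I-2: uu
U/II-2 ? ·: Uu|uu
U/II-3 un I-1×I-2: Uu
U/III-1 aff II-2×II-1: uu
U/III-2 aff II-2×II-1: uu
⇒ U over [I-1,I-2,II-1,II-2,II-3,III-1,III-2]: 2 consistent

II-2 ∈ {BB Uu, BB uu, Bb Uu, Bb uu}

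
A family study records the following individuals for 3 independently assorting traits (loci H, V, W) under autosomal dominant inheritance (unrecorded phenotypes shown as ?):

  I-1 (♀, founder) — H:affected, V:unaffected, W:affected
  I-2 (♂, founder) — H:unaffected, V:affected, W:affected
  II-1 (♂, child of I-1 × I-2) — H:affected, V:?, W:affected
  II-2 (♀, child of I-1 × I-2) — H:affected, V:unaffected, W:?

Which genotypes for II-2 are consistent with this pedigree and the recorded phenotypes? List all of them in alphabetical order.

H/I-1 aff ·: Hh|HH
H/I-2 un ·: hh
H/II-1 aff I-1×I-2: Hh
H/II-2 aff I-1×I-2: Hh
⇒ H over [I-1,I-2,II-1,II-2]: 2 consistent
V/I-1 un ·: vv
V/I-2 aff ·: Vv
V/II-1 ? I-1×I-2: vv|Vv
V/II-2 un I-1×I-2: vv
⇒ V over [I-1,I-2,II-1,II-2]: 2 consistent
W/I-1 aff ·: Ww|WW
W/I-2 aff ·: Ww|WW
W/II-1 aff I-1×I-2: Ww|WW
W/II-2 ? I-1×I-2: ww|Ww|WW
⇒ W over [I-1,I-2,II-1,II-2]: 15 consistent

II-2 ∈ {Hh vv WW, Hh vv Ww, Hh vv ww}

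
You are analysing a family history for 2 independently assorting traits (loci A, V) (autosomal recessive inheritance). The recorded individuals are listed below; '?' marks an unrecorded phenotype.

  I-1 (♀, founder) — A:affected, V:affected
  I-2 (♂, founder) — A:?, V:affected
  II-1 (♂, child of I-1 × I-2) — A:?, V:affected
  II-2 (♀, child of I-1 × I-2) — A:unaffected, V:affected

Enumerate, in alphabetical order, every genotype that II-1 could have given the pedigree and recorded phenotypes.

A/I-1 aff ·: aa
A/I-2 ? ·: AA|Aa
A/II-1 ? I-1×I-2: Aa|aa
A/II-2 un I-1×I-2: Aa
⇒ A over [I-1,I-2,II-1,II-2]: 3 consistent
V/I-1 aff ·: vv
V/I-2 aff ·: vv
V/II-1 aff I-1×I-2: vv
V/II-2 aff I-1×I-2: vv
⇒ V over [I-1,I-2,II-1,II-2]: 1 consistent

II-1 ∈ {Aa vv, aa vv}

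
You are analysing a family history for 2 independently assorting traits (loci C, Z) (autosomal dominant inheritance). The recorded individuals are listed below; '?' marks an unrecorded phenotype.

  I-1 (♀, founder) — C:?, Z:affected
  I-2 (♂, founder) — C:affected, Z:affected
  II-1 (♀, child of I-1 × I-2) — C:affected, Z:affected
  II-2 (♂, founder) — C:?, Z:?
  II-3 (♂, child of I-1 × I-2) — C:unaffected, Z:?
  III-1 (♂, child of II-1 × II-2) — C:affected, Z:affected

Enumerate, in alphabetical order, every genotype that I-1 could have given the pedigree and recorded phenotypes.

C/I-1 ? ·: cc|Cc
C/I-2 aff ·: Cc
C/II-1 aff I-1×I-2: Cc|CC
C/II-2 ? ·: cc|Cc|CC
C/II-3 un I-1×I-2: cc
C/III-1 aff II-1×II-2: Cc|CC
⇒ C over [I-1,I-2,II-1,II-2,II-3,III-1]: 14 consistent
Z/I-1 aff ·: Zz|ZZ
Z/I-2 aff ·: Zz|ZZ
Z/II-1 aff I-1×I-2: Zz|ZZ
Z/II-2 ? ·: zz|Zz|ZZ
Z/II-3 ? I-1×I-2: zz|Zz|ZZ
Z/III-1 aff II-1×II-2: Zz|ZZ
⇒ Z over [I-1,I-2,II-1,II-2,II-3,III-1]: 67 consistent

I-1 ∈ {Cc ZZ, Cc Zz, cc ZZ, cc Zz}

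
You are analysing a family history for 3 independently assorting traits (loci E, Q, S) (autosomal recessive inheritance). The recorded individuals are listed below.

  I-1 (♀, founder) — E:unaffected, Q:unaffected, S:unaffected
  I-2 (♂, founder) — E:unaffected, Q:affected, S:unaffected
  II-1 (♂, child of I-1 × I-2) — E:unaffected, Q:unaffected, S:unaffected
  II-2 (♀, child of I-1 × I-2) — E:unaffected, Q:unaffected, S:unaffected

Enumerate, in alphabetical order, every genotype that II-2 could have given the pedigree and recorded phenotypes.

E/I-1 un ·: EE|Ee
E/I-2 un ·: EE|Ee
E/II-1 un I-1×I-2: EE|Ee
E/II-2 un I-1×I-2: EE|Ee
⇒ E over [I-1,I-2,II-1,II-2]: 13 consistent
Q/I-1 un ·: QQ|Qq
Q/I-2 aff ·: qq
Q/II-1 un I-1×I-2: Qq
Q/II-2 un I-1×I-2: Qq
⇒ Q over [I-1,I-2,II-1,II-2]: 2 consistent
S/I-1 un ·: SS|Ss
S/I-2 un ·: SS|Ss
S/II-1 un I-1×I-2: SS|Ss
S/II-2 un I-1×I-2: SS|Ss
⇒ S over [I-1,I-2,II-1,II-2]: 13 consistent

II-2 ∈ {EE Qq SS, EE Qq Ss, Ee Qq SS, Ee Qq Ss}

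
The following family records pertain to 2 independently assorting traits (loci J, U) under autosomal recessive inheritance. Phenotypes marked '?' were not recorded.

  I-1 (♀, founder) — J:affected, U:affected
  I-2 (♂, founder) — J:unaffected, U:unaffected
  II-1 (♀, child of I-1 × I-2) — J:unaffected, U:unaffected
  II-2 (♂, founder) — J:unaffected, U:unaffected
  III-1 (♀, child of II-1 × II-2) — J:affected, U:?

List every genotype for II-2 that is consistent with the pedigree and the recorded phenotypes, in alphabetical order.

J/I-1 aff ·: jj
J/I-2 un ·: JJ|Jj
J/II-1 un I-1×I-2: Jj
J/II-2 un ·: Jj
J/III-1 aff II-1×II-2: jj
⇒ J over [I-1,I-2,II-1,II-2,III-1]: 2 consistent
U/I-1 aff ·: uu
U/I-2 un ·: UU|Uu
U/II-1 un I-1×I-2: Uu
U/II-2 un ·: UU|Uu
U/III-1 ? II-1×II-2: UU|Uu|uu
⇒ U over [I-1,I-2,II-1,II-2,III-1]: 10 consistent

II-2 ∈ {Jj UU, Jj Uu}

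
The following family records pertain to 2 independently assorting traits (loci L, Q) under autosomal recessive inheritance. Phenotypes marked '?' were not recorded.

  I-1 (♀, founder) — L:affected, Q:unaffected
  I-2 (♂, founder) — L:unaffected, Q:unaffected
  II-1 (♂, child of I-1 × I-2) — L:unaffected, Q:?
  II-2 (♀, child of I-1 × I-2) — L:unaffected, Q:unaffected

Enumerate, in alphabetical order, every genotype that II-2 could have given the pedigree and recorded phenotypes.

L/I-1 aff ·: ll
L/I-2 un ·: LL|Ll
L/II-1 un I-1×I-2: Ll
L/II-2 un I-1×I-2: Ll
⇒ L over [I-1,I-2,II-1,II-2]: 2 consistent
Q/I-1 un ·: QQ|Qq
Q/I-2 un ·: QQ|Qq
Q/II-1 ? I-1×I-2: QQ|Qq|qq
Q/II-2 un I-1×I-2: QQ|Qq
⇒ Q over [I-1,I-2,II-1,II-2]: 15 consistent

II-2 ∈ {Ll QQ, Ll Qq}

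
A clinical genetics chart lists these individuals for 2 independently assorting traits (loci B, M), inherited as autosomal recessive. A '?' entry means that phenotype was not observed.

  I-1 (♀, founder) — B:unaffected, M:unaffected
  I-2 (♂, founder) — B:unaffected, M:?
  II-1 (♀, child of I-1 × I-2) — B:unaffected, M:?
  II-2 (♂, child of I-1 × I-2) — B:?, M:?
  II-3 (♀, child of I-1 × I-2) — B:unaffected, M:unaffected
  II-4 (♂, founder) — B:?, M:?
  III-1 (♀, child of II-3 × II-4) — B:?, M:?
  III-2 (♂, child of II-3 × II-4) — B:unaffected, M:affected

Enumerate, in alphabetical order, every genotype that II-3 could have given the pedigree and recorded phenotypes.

II-3 ∈ {BB Mm, Bb Mm}

B/I-1 un ·: BB|Bb
B/I-2 un ·: BB|Bb
B/II-1 un I-1×I-2: BB|Bb
B/II-2 ? I-1×I-2: BB|Bb|bb
B/II-3 un I-1×I-2: BB|Bb
B/II-4 ? ·: BB|Bb|bb
B/III-1 ? II-3×II-4: BB|Bb|bb
B/III-2 un II-3×II-4: BB|Bb
⇒ B over [I-1,I-2,II-1,II-2,II-3,II-4,III-1,III-2]: 258 consistent
M/I-1 un ·: MM|Mm
M/I-2 ? ·: MM|Mm|mm
M/II-1 ? I-1×I-2: MM|Mm|mm
M/II-2 ? I-1×I-2: MM|Mm|mm
M/II-3 un I-1×I-2: Mm
M/II-4 ? ·: Mm|mm
M/III-1 ? II-3×II-4: MM|Mm|mm
M/III-2 aff II-3×II-4: mm
⇒ M over [I-1,I-2,II-1,II-2,II-3,II-4,III-1,III-2]: 110 consistent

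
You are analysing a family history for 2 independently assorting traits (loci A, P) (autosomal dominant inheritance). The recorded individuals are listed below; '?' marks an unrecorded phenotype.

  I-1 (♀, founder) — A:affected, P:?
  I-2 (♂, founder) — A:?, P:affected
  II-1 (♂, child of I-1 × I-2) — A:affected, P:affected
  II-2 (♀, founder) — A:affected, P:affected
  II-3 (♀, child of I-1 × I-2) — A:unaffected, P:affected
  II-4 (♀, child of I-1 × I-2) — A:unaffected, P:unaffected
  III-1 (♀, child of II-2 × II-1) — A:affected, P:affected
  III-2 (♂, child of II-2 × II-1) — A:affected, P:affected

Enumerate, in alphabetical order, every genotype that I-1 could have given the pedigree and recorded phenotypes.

A/I-1 aff ·: Aa
A/I-2 ? ·: aa|Aa
A/II-1 aff I-1×I-2: Aa|AA
A/II-2 aff ·: Aa|AA
A/II-3 un I-1×I-2: aa
A/II-4 un I-1×I-2: aa
A/III-1 aff II-2×II-1: Aa|AA
A/III-2 aff II-2×II-1: Aa|AA
⇒ A over [I-1,I-2,II-1,II-2,II-3,II-4,III-1,III-2]: 21 consistent
P/I-1 ? ·: pp|Pp
P/I-2 aff ·: Pp
P/II-1 aff I-1×I-2: Pp|PP
P/II-2 aff ·: Pp|PP
P/II-3 aff I-1×I-2: Pp|PP
P/II-4 un I-1×I-2: pp
P/III-1 aff II-2×II-1: Pp|PP
P/III-2 aff II-2×II-1: Pp|PP
⇒ P over [I-1,I-2,II-1,II-2,II-3,II-4,III-1,III-2]: 34 consistent

I-1 ∈ {Aa Pp, Aa pp}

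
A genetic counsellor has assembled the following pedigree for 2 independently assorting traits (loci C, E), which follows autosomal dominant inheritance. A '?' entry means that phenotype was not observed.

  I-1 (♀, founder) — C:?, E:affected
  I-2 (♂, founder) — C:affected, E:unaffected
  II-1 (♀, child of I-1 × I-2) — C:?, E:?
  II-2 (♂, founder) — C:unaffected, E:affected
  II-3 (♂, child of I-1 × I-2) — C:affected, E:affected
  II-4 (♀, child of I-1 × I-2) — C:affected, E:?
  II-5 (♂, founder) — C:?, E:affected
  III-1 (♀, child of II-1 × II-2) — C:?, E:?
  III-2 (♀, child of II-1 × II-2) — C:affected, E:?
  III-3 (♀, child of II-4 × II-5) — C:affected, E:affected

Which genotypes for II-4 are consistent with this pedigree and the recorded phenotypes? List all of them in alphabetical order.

II-4 ∈ {CC Ee, CC ee, Cc Ee, Cc ee}

C/I-1 ? ·: cc|Cc|CC
C/I-2 aff ·: Cc|CC
C/II-1 ? I-1×I-2: Cc|CC
C/II-2 un ·: cc
C/II-3 aff I-1×I-2: Cc|CC
C/II-4 aff I-1×I-2: Cc|CC
C/II-5 ? ·: cc|Cc|CC
C/III-1 ? II-1×II-2: cc|Cc
C/III-2 aff II-1×II-2: Cc
C/III-3 aff II-4×II-5: Cc|CC
⇒ C over [I-1,I-2,II-1,II-2,II-3,II-4,II-5,III-1,III-2,III-3]: 186 consistent
E/I-1 aff ·: Ee|EE
E/I-2 un ·: ee
E/II-1 ? I-1×I-2: ee|Ee
E/II-2 aff ·: Ee|EE
E/II-3 aff I-1×I-2: Ee
E/II-4 ? I-1×I-2: ee|Ee
E/II-5 aff ·: Ee|EE
E/III-1 ? II-1×II-2: ee|Ee|EE
E/III-2 ? II-1×II-2: ee|Ee|EE
E/III-3 aff II-4×II-5: Ee|EE
⇒ E over [I-1,I-2,II-1,II-2,II-3,II-4,II-5,III-1,III-2,III-3]: 160 consistent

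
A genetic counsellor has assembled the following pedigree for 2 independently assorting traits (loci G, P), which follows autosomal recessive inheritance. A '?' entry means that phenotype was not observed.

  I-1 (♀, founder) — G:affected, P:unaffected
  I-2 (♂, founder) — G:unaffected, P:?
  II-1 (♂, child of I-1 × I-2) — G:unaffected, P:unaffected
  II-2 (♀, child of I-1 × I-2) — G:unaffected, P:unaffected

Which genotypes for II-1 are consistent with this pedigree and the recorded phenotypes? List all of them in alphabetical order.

G/I-1 aff ·: gg
G/I-2 un ·: GG|Gg
G/II-1 un I-1×I-2: Gg
G/II-2 un I-1×I-2: Gg
⇒ G over [I-1,I-2,II-1,II-2]: 2 consistent
P/I-1 un ·: PP|Pp
P/I-2 ? ·: PP|Pp|pp
P/II-1 un I-1×I-2: PP|Pp
P/II-2 un I-1×I-2: PP|Pp
⇒ P over [I-1,I-2,II-1,II-2]: 15 consistent

II-1 ∈ {Gg PP, Gg Pp}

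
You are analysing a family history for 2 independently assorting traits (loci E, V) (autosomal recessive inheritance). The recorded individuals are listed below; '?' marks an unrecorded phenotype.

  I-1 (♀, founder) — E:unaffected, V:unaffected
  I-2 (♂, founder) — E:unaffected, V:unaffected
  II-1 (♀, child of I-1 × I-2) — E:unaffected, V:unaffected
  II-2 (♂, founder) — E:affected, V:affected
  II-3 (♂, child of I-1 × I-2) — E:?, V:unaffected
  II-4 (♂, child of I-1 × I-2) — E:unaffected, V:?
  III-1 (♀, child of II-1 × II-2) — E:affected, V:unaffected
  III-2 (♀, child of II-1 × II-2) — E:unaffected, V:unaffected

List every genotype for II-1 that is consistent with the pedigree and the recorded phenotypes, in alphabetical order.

E/I-1 un ·: EE|Ee
E/I-2 un ·: EE|Ee
E/II-1 un I-1×I-2: Ee
E/II-2 aff ·: ee
E/II-3 ? I-1×I-2: EE|Ee|ee
E/II-4 un I-1×I-2: EE|Ee
E/III-1 aff II-1×II-2: ee
E/III-2 un II-1×II-2: Ee
⇒ E over [I-1,I-2,II-1,II-2,II-3,II-4,III-1,III-2]: 14 consistent
V/I-1 un ·: VV|Vv
V/I-2 un ·: VV|Vv
V/II-1 un I-1×I-2: VV|Vv
V/II-2 aff ·: vv
V/II-3 un I-1×I-2: VV|Vv
V/II-4 ? I-1×I-2: VV|Vv|vv
V/III-1 un II-1×II-2: Vv
V/III-2 un II-1×II-2: Vv
⇒ V over [I-1,I-2,II-1,II-2,II-3,II-4,III-1,III-2]: 29 consistent

II-1 ∈ {Ee VV, Ee Vv}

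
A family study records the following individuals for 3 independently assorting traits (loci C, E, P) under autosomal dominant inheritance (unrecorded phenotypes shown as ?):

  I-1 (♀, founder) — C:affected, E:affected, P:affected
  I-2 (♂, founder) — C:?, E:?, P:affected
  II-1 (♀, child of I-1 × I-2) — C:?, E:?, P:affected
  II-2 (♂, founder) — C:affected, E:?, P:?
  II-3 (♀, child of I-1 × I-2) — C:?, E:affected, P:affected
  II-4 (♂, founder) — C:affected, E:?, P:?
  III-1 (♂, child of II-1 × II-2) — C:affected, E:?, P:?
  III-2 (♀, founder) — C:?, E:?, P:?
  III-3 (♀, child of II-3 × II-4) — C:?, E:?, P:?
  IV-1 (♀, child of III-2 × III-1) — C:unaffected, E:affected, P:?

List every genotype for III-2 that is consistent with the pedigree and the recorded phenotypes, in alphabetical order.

III-2 ∈ {Cc EE PP, Cc EE Pp, Cc EE pp, Cc Ee PP, Cc Ee Pp, Cc Ee pp, Cc ee PP, Cc ee Pp, Cc ee pp, cc EE PP, cc EE Pp, cc EE pp, cc Ee PP, cc Ee Pp, cc Ee pp, cc ee PP, cc ee Pp, cc ee pp}

C/I-1 aff ·: Cc|CC
C/I-2 ? ·: cc|Cc|CC
C/II-1 ? I-1×I-2: cc|Cc|CC
C/II-2 aff ·: Cc|CC
C/II-3 ? I-1×I-2: cc|Cc|CC
C/II-4 aff ·: Cc|CC
C/III-1 aff II-1×II-2: Cc
C/III-2 ? ·: cc|Cc
C/III-3 ? II-3×II-4: cc|Cc|CC
C/IV-1 un III-2×III-1: cc
⇒ C over [I-1,I-2,II-1,II-2,II-3,II-4,III-1,III-2,III-3,IV-1]: 296 consistent
E/I-1 aff ·: Ee|EE
E/I-2 ? ·: ee|Ee|EE
E/II-1 ? I-1×I-2: ee|Ee|EE
E/II-2 ? ·: ee|Ee|EE
E/II-3 aff I-1×I-2: Ee|EE
E/II-4 ? ·: ee|Ee|EE
E/III-1 ? II-1×II-2: ee|Ee|EE
E/III-2 ? ·: ee|Ee|EE
E/III-3 ? II-3×II-4: ee|Ee|EE
E/IV-1 aff III-2×III-1: Ee|EE
⇒ E over [I-1,I-2,II-1,II-2,II-3,II-4,III-1,III-2,III-3,IV-1]: 2187 consistent
P/I-1 aff ·: Pp|PP
P/I-2 aff ·: Pp|PP
P/II-1 aff I-1×I-2: Pp|PP
P/II-2 ? ·: pp|Pp|PP
P/II-3 aff I-1×I-2: Pp|PP
P/II-4 ? ·: pp|Pp|PP
P/III-1 ? II-1×II-2: pp|Pp|PP
P/III-2 ? ·: pp|Pp|PP
P/III-3 ? II-3×II-4: pp|Pp|PP
P/IV-1 ? III-2×III-1: pp|Pp|PP
⇒ P over [I-1,I-2,II-1,II-2,II-3,II-4,III-1,III-2,III-3,IV-1]: 2035 consistent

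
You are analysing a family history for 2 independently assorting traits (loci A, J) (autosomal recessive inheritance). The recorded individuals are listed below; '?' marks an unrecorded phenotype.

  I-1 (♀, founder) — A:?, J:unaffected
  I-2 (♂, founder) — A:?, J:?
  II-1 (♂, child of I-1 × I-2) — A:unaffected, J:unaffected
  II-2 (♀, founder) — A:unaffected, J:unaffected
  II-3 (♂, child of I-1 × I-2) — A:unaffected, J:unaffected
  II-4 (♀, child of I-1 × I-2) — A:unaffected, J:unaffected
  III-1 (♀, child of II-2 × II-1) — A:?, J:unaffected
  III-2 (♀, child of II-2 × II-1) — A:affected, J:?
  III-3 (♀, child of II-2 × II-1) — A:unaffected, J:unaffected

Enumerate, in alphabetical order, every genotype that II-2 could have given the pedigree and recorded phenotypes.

A/I-1 ? ·: AA|Aa|aa
A/I-2 ? ·: AA|Aa|aa
A/II-1 un I-1×I-2: Aa
A/II-2 un ·: Aa
A/II-3 un I-1×I-2: AA|Aa
A/II-4 un I-1×I-2: AA|Aa
A/III-1 ? II-2×II-1: AA|Aa|aa
A/III-2 aff II-2×II-1: aa
A/III-3 un II-2×II-1: AA|Aa
⇒ A over [I-1,I-2,II-1,II-2,II-3,II-4,III-1,III-2,III-3]: 96 consistent
J/I-1 un ·: JJ|Jj
J/I-2 ? ·: JJ|Jj|jj
J/II-1 un I-1×I-2: JJ|Jj
J/II-2 un ·: JJ|Jj
J/II-3 un I-1×I-2: JJ|Jj
J/II-4 un I-1×I-2: JJ|Jj
J/III-1 un II-2×II-1: JJ|Jj
J/III-2 ? II-2×II-1: JJ|Jj|jj
J/III-3 un II-2×II-1: JJ|Jj
⇒ J over [I-1,I-2,II-1,II-2,II-3,II-4,III-1,III-2,III-3]: 397 consistent

II-2 ∈ {Aa JJ, Aa Jj}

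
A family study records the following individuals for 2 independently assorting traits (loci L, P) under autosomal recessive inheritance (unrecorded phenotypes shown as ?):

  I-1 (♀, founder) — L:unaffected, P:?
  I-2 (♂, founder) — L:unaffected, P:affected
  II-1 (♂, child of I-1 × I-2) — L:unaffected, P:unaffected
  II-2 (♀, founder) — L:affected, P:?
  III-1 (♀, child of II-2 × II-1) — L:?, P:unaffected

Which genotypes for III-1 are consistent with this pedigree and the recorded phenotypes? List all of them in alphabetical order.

III-1 ∈ {Ll PP, Ll Pp, ll PP, ll Pp}

L/I-1 un ·: LL|Ll
L/I-2 un ·: LL|Ll
L/II-1 un I-1×I-2: LL|Ll
L/II-2 aff ·: ll
L/III-1 ? II-2×II-1: Ll|ll
⇒ L over [I-1,I-2,II-1,II-2,III-1]: 10 consistent
P/I-1 ? ·: PP|Pp
P/I-2 aff ·: pp
P/II-1 un I-1×I-2: Pp
P/II-2 ? ·: PP|Pp|pp
P/III-1 un II-2×II-1: PP|Pp
⇒ P over [I-1,I-2,II-1,II-2,III-1]: 10 consistent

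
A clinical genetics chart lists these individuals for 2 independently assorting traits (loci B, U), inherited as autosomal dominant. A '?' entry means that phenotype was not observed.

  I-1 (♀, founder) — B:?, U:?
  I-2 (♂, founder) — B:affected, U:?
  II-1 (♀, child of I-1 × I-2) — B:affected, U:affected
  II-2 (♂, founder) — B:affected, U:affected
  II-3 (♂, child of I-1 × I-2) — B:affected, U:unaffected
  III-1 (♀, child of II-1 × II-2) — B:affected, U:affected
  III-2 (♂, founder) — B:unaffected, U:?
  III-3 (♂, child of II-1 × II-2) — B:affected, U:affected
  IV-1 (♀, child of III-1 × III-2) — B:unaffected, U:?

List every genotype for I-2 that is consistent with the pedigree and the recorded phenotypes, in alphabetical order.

I-2 ∈ {BB Uu, BB uu, Bb Uu, Bb uu}

B/I-1 ? ·: bb|Bb|BB
B/I-2 aff ·: Bb|BB
B/II-1 aff I-1×I-2: Bb|BB
B/II-2 aff ·: Bb|BB
B/II-3 aff I-1×I-2: Bb|BB
B/III-1 aff II-1×II-2: Bb
B/III-2 un ·: bb
B/III-3 aff II-1×II-2: Bb|BB
B/IV-1 un III-1×III-2: bb
⇒ B over [I-1,I-2,II-1,II-2,II-3,III-1,III-2,III-3,IV-1]: 46 consistent
U/I-1 ? ·: uu|Uu
U/I-2 ? ·: uu|Uu
U/II-1 aff I-1×I-2: Uu|UU
U/II-2 aff ·: Uu|UU
U/II-3 un I-1×I-2: uu
U/III-1 aff II-1×II-2: Uu|UU
U/III-2 ? ·: uu|Uu|UU
U/III-3 aff II-1×II-2: Uu|UU
U/IV-1 ? III-1×III-2: uu|Uu|UU
⇒ U over [I-1,I-2,II-1,II-2,II-3,III-1,III-2,III-3,IV-1]: 158 consistent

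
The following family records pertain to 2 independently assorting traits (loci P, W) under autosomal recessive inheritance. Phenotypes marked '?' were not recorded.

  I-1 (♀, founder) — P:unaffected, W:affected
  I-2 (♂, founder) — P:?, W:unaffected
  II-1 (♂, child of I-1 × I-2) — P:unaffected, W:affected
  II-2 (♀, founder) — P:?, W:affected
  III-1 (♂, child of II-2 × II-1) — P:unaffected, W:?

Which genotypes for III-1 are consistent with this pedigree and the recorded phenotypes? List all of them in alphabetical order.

III-1 ∈ {PP ww, Pp ww}

P/I-1 un ·: PP|Pp
P/I-2 ? ·: PP|Pp|pp
P/II-1 un I-1×I-2: PP|Pp
P/II-2 ? ·: PP|Pp|pp
P/III-1 un II-2×II-1: PP|Pp
⇒ P over [I-1,I-2,II-1,II-2,III-1]: 41 consistent
W/I-1 aff ·: ww
W/I-2 un ·: Ww
W/II-1 aff I-1×I-2: ww
W/II-2 aff ·: ww
W/III-1 ? II-2×II-1: ww
⇒ W over [I-1,I-2,II-1,II-2,III-1]: 1 consistent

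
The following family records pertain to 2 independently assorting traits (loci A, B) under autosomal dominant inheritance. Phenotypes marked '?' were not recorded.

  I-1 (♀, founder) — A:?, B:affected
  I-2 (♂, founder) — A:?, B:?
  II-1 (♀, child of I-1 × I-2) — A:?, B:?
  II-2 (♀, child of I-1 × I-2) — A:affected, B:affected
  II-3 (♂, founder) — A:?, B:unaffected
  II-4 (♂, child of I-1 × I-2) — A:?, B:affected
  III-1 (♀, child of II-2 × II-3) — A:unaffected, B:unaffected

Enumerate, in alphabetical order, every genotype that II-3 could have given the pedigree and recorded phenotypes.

II-3 ∈ {Aa bb, aa bb}

A/I-1 ? ·: aa|Aa|AA
A/I-2 ? ·: aa|Aa|AA
A/II-1 ? I-1×I-2: aa|Aa|AA
A/II-2 aff I-1×I-2: Aa
A/II-3 ? ·: aa|Aa
A/II-4 ? I-1×I-2: aa|Aa|AA
A/III-1 un II-2×II-3: aa
⇒ A over [I-1,I-2,II-1,II-2,II-3,II-4,III-1]: 54 consistent
B/I-1 aff ·: Bb|BB
B/I-2 ? ·: bb|Bb|BB
B/II-1 ? I-1×I-2: bb|Bb|BB
B/II-2 aff I-1×I-2: Bb
B/II-3 un ·: bb
B/II-4 aff I-1×I-2: Bb|BB
B/III-1 un II-2×II-3: bb
⇒ B over [I-1,I-2,II-1,II-2,II-3,II-4,III-1]: 17 consistent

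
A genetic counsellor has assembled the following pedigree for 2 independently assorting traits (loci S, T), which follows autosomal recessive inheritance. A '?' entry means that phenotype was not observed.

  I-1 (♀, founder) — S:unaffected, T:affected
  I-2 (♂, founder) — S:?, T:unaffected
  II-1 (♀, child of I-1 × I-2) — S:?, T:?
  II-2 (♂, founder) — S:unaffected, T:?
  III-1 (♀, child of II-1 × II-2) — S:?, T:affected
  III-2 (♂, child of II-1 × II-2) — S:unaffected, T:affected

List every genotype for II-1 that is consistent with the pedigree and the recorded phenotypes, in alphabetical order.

II-1 ∈ {SS Tt, SS tt, Ss Tt, Ss tt, ss Tt, ss tt}

S/I-1 un ·: SS|Ss
S/I-2 ? ·: SS|Ss|ss
S/II-1 ? I-1×I-2: SS|Ss|ss
S/II-2 un ·: SS|Ss
S/III-1 ? II-1×II-2: SS|Ss|ss
S/III-2 un II-1×II-2: SS|Ss
⇒ S over [I-1,I-2,II-1,II-2,III-1,III-2]: 76 consistent
T/I-1 aff ·: tt
T/I-2 un ·: TT|Tt
T/II-1 ? I-1×I-2: Tt|tt
T/II-2 ? ·: Tt|tt
T/III-1 aff II-1×II-2: tt
T/III-2 aff II-1×II-2: tt
⇒ T over [I-1,I-2,II-1,II-2,III-1,III-2]: 6 consistent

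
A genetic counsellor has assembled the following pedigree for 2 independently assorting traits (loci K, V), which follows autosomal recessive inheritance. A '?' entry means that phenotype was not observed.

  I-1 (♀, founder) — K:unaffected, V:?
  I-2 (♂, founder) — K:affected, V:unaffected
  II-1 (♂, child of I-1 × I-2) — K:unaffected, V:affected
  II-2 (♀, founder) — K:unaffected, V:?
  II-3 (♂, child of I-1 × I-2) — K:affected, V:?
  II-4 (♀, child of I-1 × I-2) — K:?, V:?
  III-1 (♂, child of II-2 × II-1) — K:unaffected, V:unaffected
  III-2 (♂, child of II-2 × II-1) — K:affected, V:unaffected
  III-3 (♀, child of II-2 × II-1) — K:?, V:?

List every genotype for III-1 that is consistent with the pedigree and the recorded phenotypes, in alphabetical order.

K/I-1 un ·: Kk
K/I-2 aff ·: kk
K/II-1 un I-1×I-2: Kk
K/II-2 un ·: Kk
K/II-3 aff I-1×I-2: kk
K/II-4 ? I-1×I-2: Kk|kk
K/III-1 un II-2×II-1: KK|Kk
K/III-2 aff II-2×II-1: kk
K/III-3 ? II-2×II-1: KK|Kk|kk
⇒ K over [I-1,I-2,II-1,II-2,II-3,II-4,III-1,III-2,III-3]: 12 consistent
V/I-1 ? ·: Vv|vv
V/I-2 un ·: Vv
V/II-1 aff I-1×I-2: vv
V/II-2 ? ·: VV|Vv
V/II-3 ? I-1×I-2: VV|Vv|vv
V/II-4 ? I-1×I-2: VV|Vv|vv
V/III-1 un II-2×II-1: Vv
V/III-2 un II-2×II-1: Vv
V/III-3 ? II-2×II-1: Vv|vv
⇒ V over [I-1,I-2,II-1,II-2,II-3,II-4,III-1,III-2,III-3]: 39 consistent

III-1 ∈ {KK Vv, Kk Vv}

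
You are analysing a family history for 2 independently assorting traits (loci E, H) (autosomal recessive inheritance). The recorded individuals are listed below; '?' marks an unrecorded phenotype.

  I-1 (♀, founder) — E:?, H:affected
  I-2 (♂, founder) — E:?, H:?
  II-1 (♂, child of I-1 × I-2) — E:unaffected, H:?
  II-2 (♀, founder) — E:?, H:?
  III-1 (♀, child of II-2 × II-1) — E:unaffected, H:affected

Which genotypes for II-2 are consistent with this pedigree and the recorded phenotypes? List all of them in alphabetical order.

II-2 ∈ {EE Hh, EE hh, Ee Hh, Ee hh, ee Hh, ee hh}

E/I-1 ? ·: EE|Ee|ee
E/I-2 ? ·: EE|Ee|ee
E/II-1 un I-1×I-2: EE|Ee
E/II-2 ? ·: EE|Ee|ee
E/III-1 un II-2×II-1: EE|Ee
⇒ E over [I-1,I-2,II-1,II-2,III-1]: 51 consistent
H/I-1 aff ·: hh
H/I-2 ? ·: HH|Hh|hh
H/II-1 ? I-1×I-2: Hh|hh
H/II-2 ? ·: Hh|hh
H/III-1 aff II-2×II-1: hh
⇒ H over [I-1,I-2,II-1,II-2,III-1]: 8 consistent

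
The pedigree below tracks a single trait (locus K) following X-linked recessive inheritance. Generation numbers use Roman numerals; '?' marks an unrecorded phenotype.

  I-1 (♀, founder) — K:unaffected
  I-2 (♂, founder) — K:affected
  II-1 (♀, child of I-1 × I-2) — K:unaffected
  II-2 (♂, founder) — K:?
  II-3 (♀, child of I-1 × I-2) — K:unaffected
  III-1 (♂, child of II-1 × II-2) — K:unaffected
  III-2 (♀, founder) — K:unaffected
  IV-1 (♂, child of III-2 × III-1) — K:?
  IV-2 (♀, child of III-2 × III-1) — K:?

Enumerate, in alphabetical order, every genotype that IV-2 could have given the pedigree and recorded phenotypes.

IV-2 ∈ {X^KX^K, X^KX^k}

K/I-1 un ·: X^KX^K|X^KX^k
K/I-2 aff ·: X^kY
K/II-1 un I-1×I-2: X^KX^k
K/II-2 ? ·: X^KY|X^kY
K/II-3 un I-1×I-2: X^KX^k
K/III-1 un II-1×II-2: X^KY
K/III-2 un ·: X^KX^K|X^KX^k
K/IV-1 ? III-2×III-1: X^KY|X^kY
K/IV-2 ? III-2×III-1: X^KX^K|X^KX^k
⇒ K over [I-1,I-2,II-1,II-2,II-3,III-1,III-2,IV-1,IV-2]: 20 consistent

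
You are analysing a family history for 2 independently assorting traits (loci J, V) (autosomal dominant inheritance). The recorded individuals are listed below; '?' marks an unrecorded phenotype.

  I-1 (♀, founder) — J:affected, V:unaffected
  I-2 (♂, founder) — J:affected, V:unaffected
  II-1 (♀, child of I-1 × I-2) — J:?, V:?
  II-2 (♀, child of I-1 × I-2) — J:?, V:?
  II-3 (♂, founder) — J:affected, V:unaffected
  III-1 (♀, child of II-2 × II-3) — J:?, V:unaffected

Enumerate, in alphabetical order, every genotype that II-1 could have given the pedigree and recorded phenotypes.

II-1 ∈ {JJ vv, Jj vv, jj vv}

J/I-1 aff ·: Jj|JJ
J/I-2 aff ·: Jj|JJ
J/II-1 ? I-1×I-2: jj|Jj|JJ
J/II-2 ? I-1×I-2: jj|Jj|JJ
J/II-3 aff ·: Jj|JJ
J/III-1 ? II-2×II-3: jj|Jj|JJ
⇒ J over [I-1,I-2,II-1,II-2,II-3,III-1]: 68 consistent
V/I-1 un ·: vv
V/I-2 un ·: vv
V/II-1 ? I-1×I-2: vv
V/II-2 ? I-1×I-2: vv
V/II-3 un ·: vv
V/III-1 un II-2×II-3: vv
⇒ V over [I-1,I-2,II-1,II-2,II-3,III-1]: 1 consistent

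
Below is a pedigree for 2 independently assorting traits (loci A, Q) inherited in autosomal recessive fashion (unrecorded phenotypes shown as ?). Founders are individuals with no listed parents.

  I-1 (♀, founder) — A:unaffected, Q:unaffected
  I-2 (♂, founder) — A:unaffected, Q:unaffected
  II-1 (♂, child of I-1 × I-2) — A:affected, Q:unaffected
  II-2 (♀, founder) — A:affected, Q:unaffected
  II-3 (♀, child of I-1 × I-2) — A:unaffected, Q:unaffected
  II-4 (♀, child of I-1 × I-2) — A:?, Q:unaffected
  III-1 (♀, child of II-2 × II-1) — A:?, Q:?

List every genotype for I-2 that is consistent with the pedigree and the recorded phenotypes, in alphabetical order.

A/I-1 un ·: Aa
A/I-2 un ·: Aa
A/II-1 aff I-1×I-2: aa
A/II-2 aff ·: aa
A/II-3 un I-1×I-2: AA|Aa
A/II-4 ? I-1×I-2: AA|Aa|aa
A/III-1 ? II-2×II-1: aa
⇒ A over [I-1,I-2,II-1,II-2,II-3,II-4,III-1]: 6 consistent
Q/I-1 un ·: QQ|Qq
Q/I-2 un ·: QQ|Qq
Q/II-1 un I-1×I-2: QQ|Qq
Q/II-2 un ·: QQ|Qq
Q/II-3 un I-1×I-2: QQ|Qq
Q/II-4 un I-1×I-2: QQ|Qq
Q/III-1 ? II-2×II-1: QQ|Qq|qq
⇒ Q over [I-1,I-2,II-1,II-2,II-3,II-4,III-1]: 99 consistent

I-2 ∈ {Aa QQ, Aa Qq}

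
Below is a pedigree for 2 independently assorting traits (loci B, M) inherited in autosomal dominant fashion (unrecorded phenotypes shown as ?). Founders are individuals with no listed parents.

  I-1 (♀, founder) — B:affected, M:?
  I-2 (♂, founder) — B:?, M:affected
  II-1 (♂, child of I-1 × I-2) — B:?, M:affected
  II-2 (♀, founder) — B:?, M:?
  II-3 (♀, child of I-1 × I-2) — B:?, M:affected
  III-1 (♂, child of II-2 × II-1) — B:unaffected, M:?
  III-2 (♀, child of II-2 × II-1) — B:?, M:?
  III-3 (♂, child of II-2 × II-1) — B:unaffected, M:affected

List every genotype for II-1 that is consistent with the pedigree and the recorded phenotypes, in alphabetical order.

B/I-1 aff ·: Bb|BB
B/I-2 ? ·: bb|Bb|BB
B/II-1 ? I-1×I-2: bb|Bb
B/II-2 ? ·: bb|Bb
B/II-3 ? I-1×I-2: bb|Bb|BB
B/III-1 un II-2×II-1: bb
B/III-2 ? II-2×II-1: bb|Bb|BB
B/III-3 un II-2×II-1: bb
⇒ B over [I-1,I-2,II-1,II-2,II-3,III-1,III-2,III-3]: 65 consistent
M/I-1 ? ·: mm|Mm|MM
M/I-2 aff ·: Mm|MM
M/II-1 aff I-1×I-2: Mm|MM
M/II-2 ? ·: mm|Mm|MM
M/II-3 aff I-1×I-2: Mm|MM
M/III-1 ? II-2×II-1: mm|Mm|MM
M/III-2 ? II-2×II-1: mm|Mm|MM
M/III-3 aff II-2×II-1: Mm|MM
⇒ M over [I-1,I-2,II-1,II-2,II-3,III-1,III-2,III-3]: 310 consistent

II-1 ∈ {Bb MM, Bb Mm, bb MM, bb Mm}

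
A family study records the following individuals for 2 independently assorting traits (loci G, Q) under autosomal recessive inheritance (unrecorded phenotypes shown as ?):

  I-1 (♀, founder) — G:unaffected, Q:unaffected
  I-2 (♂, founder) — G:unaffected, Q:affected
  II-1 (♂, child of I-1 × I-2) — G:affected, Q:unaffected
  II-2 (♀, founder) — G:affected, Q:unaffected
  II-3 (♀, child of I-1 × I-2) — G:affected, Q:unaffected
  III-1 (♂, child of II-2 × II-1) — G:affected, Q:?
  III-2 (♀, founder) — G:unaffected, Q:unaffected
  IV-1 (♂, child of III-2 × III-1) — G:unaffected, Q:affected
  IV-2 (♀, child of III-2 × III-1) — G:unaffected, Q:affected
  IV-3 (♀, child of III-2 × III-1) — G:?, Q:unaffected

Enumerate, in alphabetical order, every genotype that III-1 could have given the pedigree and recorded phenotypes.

III-1 ∈ {gg Qq, gg qq}

G/I-1 un ·: Gg
G/I-2 un ·: Gg
G/II-1 aff I-1×I-2: gg
G/II-2 aff ·: gg
G/II-3 aff I-1×I-2: gg
G/III-1 aff II-2×II-1: gg
G/III-2 un ·: GG|Gg
G/IV-1 un III-2×III-1: Gg
G/IV-2 un III-2×III-1: Gg
G/IV-3 ? III-2×III-1: Gg|gg
⇒ G over [I-1,I-2,II-1,II-2,II-3,III-1,III-2,IV-1,IV-2,IV-3]: 3 consistent
Q/I-1 un ·: QQ|Qq
Q/I-2 aff ·: qq
Q/II-1 un I-1×I-2: Qq
Q/II-2 un ·: QQ|Qq
Q/II-3 un I-1×I-2: Qq
Q/III-1 ? II-2×II-1: Qq|qq
Q/III-2 un ·: Qq
Q/IV-1 aff III-2×III-1: qq
Q/IV-2 aff III-2×III-1: qq
Q/IV-3 un III-2×III-1: QQ|Qq
⇒ Q over [I-1,I-2,II-1,II-2,II-3,III-1,III-2,IV-1,IV-2,IV-3]: 10 consistent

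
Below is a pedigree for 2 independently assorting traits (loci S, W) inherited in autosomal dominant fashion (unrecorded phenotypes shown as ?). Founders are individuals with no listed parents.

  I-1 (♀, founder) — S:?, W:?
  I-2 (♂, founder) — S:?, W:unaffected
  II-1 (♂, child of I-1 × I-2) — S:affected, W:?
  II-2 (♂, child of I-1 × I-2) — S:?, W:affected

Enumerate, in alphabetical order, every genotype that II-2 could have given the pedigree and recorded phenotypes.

II-2 ∈ {SS Ww, Ss Ww, ss Ww}

S/I-1 ? ·: ss|Ss|SS
S/I-2 ? ·: ss|Ss|SS
S/II-1 aff I-1×I-2: Ss|SS
S/II-2 ? I-1×I-2: ss|Ss|SS
⇒ S over [I-1,I-2,II-1,II-2]: 21 consistent
W/I-1 ? ·: Ww|WW
W/I-2 un ·: ww
W/II-1 ? I-1×I-2: ww|Ww
W/II-2 aff I-1×I-2: Ww
⇒ W over [I-1,I-2,II-1,II-2]: 3 consistent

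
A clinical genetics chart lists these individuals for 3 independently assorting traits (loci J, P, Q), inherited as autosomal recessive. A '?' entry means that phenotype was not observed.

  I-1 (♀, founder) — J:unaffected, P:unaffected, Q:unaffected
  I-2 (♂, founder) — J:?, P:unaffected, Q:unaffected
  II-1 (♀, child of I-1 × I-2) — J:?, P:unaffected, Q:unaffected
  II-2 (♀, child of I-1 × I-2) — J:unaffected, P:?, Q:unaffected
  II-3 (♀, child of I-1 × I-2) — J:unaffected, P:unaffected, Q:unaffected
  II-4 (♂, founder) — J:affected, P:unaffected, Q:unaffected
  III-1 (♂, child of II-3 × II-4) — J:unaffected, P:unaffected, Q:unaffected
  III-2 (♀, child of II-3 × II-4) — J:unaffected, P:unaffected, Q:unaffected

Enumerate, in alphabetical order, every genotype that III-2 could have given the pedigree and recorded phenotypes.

J/I-1 un ·: JJ|Jj
J/I-2 ? ·: JJ|Jj|jj
J/II-1 ? I-1×I-2: JJ|Jj|jj
J/II-2 un I-1×I-2: JJ|Jj
J/II-3 un I-1×I-2: JJ|Jj
J/II-4 aff ·: jj
J/III-1 un II-3×II-4: Jj
J/III-2 un II-3×II-4: Jj
⇒ J over [I-1,I-2,II-1,II-2,II-3,II-4,III-1,III-2]: 32 consistent
P/I-1 un ·: PP|Pp
P/I-2 un ·: PP|Pp
P/II-1 un I-1×I-2: PP|Pp
P/II-2 ? I-1×I-2: PP|Pp|pp
P/II-3 un I-1×I-2: PP|Pp
P/II-4 un ·: PP|Pp
P/III-1 un II-3×II-4: PP|Pp
P/III-2 un II-3×II-4: PP|Pp
⇒ P over [I-1,I-2,II-1,II-2,II-3,II-4,III-1,III-2]: 187 consistent
Q/I-1 un ·: QQ|Qq
Q/I-2 un ·: QQ|Qq
Q/II-1 un I-1×I-2: QQ|Qq
Q/II-2 un I-1×I-2: QQ|Qq
Q/II-3 un I-1×I-2: QQ|Qq
Q/II-4 un ·: QQ|Qq
Q/III-1 un II-3×II-4: QQ|Qq
Q/III-2 un II-3×II-4: QQ|Qq
⇒ Q over [I-1,I-2,II-1,II-2,II-3,II-4,III-1,III-2]: 161 consistent

III-2 ∈ {Jj PP QQ, Jj PP Qq, Jj Pp QQ, Jj Pp Qq}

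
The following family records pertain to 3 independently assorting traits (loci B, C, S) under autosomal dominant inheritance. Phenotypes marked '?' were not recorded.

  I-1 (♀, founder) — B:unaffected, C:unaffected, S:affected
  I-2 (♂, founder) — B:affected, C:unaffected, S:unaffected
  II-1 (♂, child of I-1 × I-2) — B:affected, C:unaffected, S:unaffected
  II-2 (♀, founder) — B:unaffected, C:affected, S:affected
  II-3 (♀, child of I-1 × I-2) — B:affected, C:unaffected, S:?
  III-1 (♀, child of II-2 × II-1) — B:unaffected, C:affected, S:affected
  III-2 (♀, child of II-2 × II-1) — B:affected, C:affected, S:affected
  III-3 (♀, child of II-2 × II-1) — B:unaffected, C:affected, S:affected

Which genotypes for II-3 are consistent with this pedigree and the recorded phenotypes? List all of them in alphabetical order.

B/I-1 un ·: bb
B/I-2 aff ·: Bb|BB
B/II-1 aff I-1×I-2: Bb
B/II-2 un ·: bb
B/II-3 aff I-1×I-2: Bb
B/III-1 un II-2×II-1: bb
B/III-2 aff II-2×II-1: Bb
B/III-3 un II-2×II-1: bb
⇒ B over [I-1,I-2,II-1,II-2,II-3,III-1,III-2,III-3]: 2 consistent
C/I-1 un ·: cc
C/I-2 un ·: cc
C/II-1 un I-1×I-2: cc
C/II-2 aff ·: Cc|CC
C/II-3 un I-1×I-2: cc
C/III-1 aff II-2×II-1: Cc
C/III-2 aff II-2×II-1: Cc
C/III-3 aff II-2×II-1: Cc
⇒ C over [I-1,I-2,II-1,II-2,II-3,III-1,III-2,III-3]: 2 consistent
S/I-1 aff ·: Ss
S/I-2 un ·: ss
S/II-1 un I-1×I-2: ss
S/II-2 aff ·: Ss|SS
S/II-3 ? I-1×I-2: ss|Ss
S/III-1 aff II-2×II-1: Ss
S/III-2 aff II-2×II-1: Ss
S/III-3 aff II-2×II-1: Ss
⇒ S over [I-1,I-2,II-1,II-2,II-3,III-1,III-2,III-3]: 4 consistent

II-3 ∈ {Bb cc Ss, Bb cc ss}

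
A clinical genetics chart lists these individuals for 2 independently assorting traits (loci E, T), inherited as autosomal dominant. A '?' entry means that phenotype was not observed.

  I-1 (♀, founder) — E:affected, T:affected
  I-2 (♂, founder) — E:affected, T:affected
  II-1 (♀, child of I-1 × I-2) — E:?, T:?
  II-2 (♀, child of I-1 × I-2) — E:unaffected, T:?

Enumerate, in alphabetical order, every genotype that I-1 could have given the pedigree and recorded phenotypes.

E/I-1 aff ·: Ee
E/I-2 aff ·: Ee
E/II-1 ? I-1×I-2: ee|Ee|EE
E/II-2 un I-1×I-2: ee
⇒ E over [I-1,I-2,II-1,II-2]: 3 consistent
T/I-1 aff ·: Tt|TT
T/I-2 aff ·: Tt|TT
T/II-1 ? I-1×I-2: tt|Tt|TT
T/II-2 ? I-1×I-2: tt|Tt|TT
⇒ T over [I-1,I-2,II-1,II-2]: 18 consistent

I-1 ∈ {Ee TT, Ee Tt}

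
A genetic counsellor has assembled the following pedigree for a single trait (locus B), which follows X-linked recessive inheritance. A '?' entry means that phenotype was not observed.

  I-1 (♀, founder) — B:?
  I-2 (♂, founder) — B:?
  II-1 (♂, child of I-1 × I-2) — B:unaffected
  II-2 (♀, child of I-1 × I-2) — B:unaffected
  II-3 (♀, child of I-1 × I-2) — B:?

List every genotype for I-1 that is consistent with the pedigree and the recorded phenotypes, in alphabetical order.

B/I-1 ? ·: X^BX^B|X^BX^b
B/I-2 ? ·: X^BY|X^bY
B/II-1 un I-1×I-2: X^BY
B/II-2 un I-1×I-2: X^BX^B|X^BX^b
B/II-3 ? I-1×I-2: X^BX^B|X^BX^b|X^bX^b
⇒ B over [I-1,I-2,II-1,II-2,II-3]: 8 consistent

I-1 ∈ {X^BX^B, X^BX^b}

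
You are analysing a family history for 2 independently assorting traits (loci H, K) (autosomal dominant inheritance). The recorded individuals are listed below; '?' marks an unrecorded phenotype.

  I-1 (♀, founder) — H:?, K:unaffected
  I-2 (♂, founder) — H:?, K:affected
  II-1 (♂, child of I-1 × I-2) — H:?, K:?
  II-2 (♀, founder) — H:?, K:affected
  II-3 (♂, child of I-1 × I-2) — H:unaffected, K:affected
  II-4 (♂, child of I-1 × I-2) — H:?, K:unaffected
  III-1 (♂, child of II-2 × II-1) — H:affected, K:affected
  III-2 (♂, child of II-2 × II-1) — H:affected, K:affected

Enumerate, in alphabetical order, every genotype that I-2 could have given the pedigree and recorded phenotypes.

I-2 ∈ {Hh Kk, hh Kk}

H/I-1 ? ·: hh|Hh
H/I-2 ? ·: hh|Hh
H/II-1 ? I-1×I-2: hh|Hh|HH
H/II-2 ? ·: hh|Hh|HH
H/II-3 un I-1×I-2: hh
H/II-4 ? I-1×I-2: hh|Hh|HH
H/III-1 aff II-2×II-1: Hh|HH
H/III-2 aff II-2×II-1: Hh|HH
⇒ H over [I-1,I-2,II-1,II-2,II-3,II-4,III-1,III-2]: 97 consistent
K/I-1 un ·: kk
K/I-2 aff ·: Kk
K/II-1 ? I-1×I-2: kk|Kk
K/II-2 aff ·: Kk|KK
K/II-3 aff I-1×I-2: Kk
K/II-4 un I-1×I-2: kk
K/III-1 aff II-2×II-1: Kk|KK
K/III-2 aff II-2×II-1: Kk|KK
⇒ K over [I-1,I-2,II-1,II-2,II-3,II-4,III-1,III-2]: 10 consistent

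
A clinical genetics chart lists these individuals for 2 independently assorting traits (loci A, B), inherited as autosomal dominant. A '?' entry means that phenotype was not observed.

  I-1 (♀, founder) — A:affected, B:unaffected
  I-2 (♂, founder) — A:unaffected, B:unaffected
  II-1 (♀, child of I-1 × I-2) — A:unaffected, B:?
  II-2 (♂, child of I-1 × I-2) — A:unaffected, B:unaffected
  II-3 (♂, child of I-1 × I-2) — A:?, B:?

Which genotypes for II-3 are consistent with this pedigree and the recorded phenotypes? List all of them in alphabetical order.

A/I-1 aff ·: Aa
A/I-2 un ·: aa
A/II-1 un I-1×I-2: aa
A/II-2 un I-1×I-2: aa
A/II-3 ? I-1×I-2: aa|Aa
⇒ A over [I-1,I-2,II-1,II-2,II-3]: 2 consistent
B/I-1 un ·: bb
B/I-2 un ·: bb
B/II-1 ? I-1×I-2: bb
B/II-2 un I-1×I-2: bb
B/II-3 ? I-1×I-2: bb
⇒ B over [I-1,I-2,II-1,II-2,II-3]: 1 consistent

II-3 ∈ {Aa bb, aa bb}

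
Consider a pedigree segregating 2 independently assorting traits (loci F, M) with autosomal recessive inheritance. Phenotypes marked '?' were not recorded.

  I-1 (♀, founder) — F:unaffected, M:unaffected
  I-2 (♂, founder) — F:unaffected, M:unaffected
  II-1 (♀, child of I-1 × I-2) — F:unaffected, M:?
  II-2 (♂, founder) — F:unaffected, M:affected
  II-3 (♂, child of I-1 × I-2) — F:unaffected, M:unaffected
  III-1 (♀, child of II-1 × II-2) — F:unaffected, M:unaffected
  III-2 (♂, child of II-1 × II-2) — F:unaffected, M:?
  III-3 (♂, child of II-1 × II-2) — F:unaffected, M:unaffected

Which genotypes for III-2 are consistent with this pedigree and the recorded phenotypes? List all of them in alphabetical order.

III-2 ∈ {FF Mm, FF mm, Ff Mm, Ff mm}

F/I-1 un ·: FF|Ff
F/I-2 un ·: FF|Ff
F/II-1 un I-1×I-2: FF|Ff
F/II-2 un ·: FF|Ff
F/II-3 un I-1×I-2: FF|Ff
F/III-1 un II-1×II-2: FF|Ff
F/III-2 un II-1×II-2: FF|Ff
F/III-3 un II-1×II-2: FF|Ff
⇒ F over [I-1,I-2,II-1,II-2,II-3,III-1,III-2,III-3]: 159 consistent
M/I-1 un ·: MM|Mm
M/I-2 un ·: MM|Mm
M/II-1 ? I-1×I-2: MM|Mm
M/II-2 aff ·: mm
M/II-3 un I-1×I-2: MM|Mm
M/III-1 un II-1×II-2: Mm
M/III-2 ? II-1×II-2: Mm|mm
M/III-3 un II-1×II-2: Mm
⇒ M over [I-1,I-2,II-1,II-2,II-3,III-1,III-2,III-3]: 19 consistent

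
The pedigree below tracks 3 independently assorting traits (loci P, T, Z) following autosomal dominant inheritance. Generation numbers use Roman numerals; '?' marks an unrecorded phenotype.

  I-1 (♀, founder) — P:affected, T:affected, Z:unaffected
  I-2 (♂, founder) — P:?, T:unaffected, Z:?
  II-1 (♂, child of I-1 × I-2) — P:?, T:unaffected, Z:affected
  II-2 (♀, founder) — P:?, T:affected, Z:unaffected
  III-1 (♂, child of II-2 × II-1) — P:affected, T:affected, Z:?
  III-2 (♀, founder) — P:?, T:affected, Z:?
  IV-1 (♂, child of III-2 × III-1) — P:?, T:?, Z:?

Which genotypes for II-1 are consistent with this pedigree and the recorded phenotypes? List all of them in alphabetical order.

II-1 ∈ {PP tt Zz, Pp tt Zz, pp tt Zz}

P/I-1 aff ·: Pp|PP
P/I-2 ? ·: pp|Pp|PP
P/II-1 ? I-1×I-2: pp|Pp|PP
P/II-2 ? ·: pp|Pp|PP
P/III-1 aff II-2×II-1: Pp|PP
P/III-2 ? ·: pp|Pp|PP
P/IV-1 ? III-2×III-1: pp|Pp|PP
⇒ P over [I-1,I-2,II-1,II-2,III-1,III-2,IV-1]: 261 consistent
T/I-1 aff ·: Tt
T/I-2 un ·: tt
T/II-1 un I-1×I-2: tt
T/II-2 aff ·: Tt|TT
T/III-1 aff II-2×II-1: Tt
T/III-2 aff ·: Tt|TT
T/IV-1 ? III-2×III-1: tt|Tt|TT
⇒ T over [I-1,I-2,II-1,II-2,III-1,III-2,IV-1]: 10 consistent
Z/I-1 un ·: zz
Z/I-2 ? ·: Zz|ZZ
Z/II-1 aff I-1×I-2: Zz
Z/II-2 un ·: zz
Z/III-1 ? II-2×II-1: zz|Zz
Z/III-2 ? ·: zz|Zz|ZZ
Z/IV-1 ? III-2×III-1: zz|Zz|ZZ
⇒ Z over [I-1,I-2,II-1,II-2,III-1,III-2,IV-1]: 22 consistent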